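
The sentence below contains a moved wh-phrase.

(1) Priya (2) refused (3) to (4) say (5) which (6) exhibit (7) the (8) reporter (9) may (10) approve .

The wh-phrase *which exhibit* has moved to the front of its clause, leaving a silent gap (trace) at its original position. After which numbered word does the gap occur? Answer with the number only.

10

Pre-movement form: The reporter may approve which exhibit.
The filler 'which exhibit' is interpreted as the direct object of 'approve'. Fronting leaves a gap immediately after 'approve':
Priya refused to say which exhibit the reporter may approve ___.
'approve' is word 10.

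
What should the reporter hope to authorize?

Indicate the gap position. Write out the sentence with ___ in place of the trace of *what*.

What should the reporter hope to authorize ___?

Before movement: The reporter should hope to authorize what.
'what' functions as the direct object of 'authorize'. The gap is right after 'authorize'.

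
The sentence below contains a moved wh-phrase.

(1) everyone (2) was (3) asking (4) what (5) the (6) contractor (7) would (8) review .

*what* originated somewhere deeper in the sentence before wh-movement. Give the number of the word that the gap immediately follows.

8

In situ: The contractor would review what.
'what' functions as the direct object of 'review'. It moves to the left edge, and the trace sits right after 'review':
Everyone was asking what the contractor would review ___.
'review' is word 8.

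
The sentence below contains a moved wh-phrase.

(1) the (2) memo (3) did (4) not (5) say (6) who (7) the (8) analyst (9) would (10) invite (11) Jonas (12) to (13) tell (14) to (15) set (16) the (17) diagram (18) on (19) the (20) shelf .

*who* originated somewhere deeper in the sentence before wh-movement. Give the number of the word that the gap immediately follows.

13

Before movement: The analyst would invite Jonas to tell who to set the diagram on the shelf.
'who' functions as the direct object of 'tell'. Wh-movement fronts it, leaving a gap right after 'tell':
The memo did not say who the analyst would invite Jonas to tell ___ to set the diagram on the shelf.
'tell' is word 13.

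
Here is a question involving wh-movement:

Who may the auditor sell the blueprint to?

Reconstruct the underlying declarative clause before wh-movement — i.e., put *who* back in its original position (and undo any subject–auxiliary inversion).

'who' functions as the object of the preposition 'to' (recipient of 'sell'). Wh-movement fronts it, leaving a gap right after 'to':
Who may the auditor sell the blueprint to ___?

The auditor may sell the blueprint to who.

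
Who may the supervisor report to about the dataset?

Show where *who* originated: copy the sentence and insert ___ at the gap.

Who may the supervisor report to ___ about the dataset?

Pre-movement form: The supervisor may report to who about the dataset.
'who' is the object of the preposition 'to'. The gap is right after 'to'.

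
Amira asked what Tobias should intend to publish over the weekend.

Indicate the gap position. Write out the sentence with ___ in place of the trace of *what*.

Amira asked what Tobias should intend to publish ___ over the weekend.

Underlying clause: Tobias should intend to publish what over the weekend.
'what' functions as the direct object of 'publish'. The gap is right after 'publish'.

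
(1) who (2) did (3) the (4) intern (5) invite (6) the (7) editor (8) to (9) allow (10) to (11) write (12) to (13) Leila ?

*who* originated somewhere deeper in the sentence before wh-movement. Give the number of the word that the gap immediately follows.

Underlying clause: The intern did invite the editor to allow who to write to Leila.
'who' functions as the direct object of 'allow'. It moves to the left edge, and the trace sits right after 'allow':
Who did the intern invite the editor to allow ___ to write to Leila?
'allow' is word 9.

9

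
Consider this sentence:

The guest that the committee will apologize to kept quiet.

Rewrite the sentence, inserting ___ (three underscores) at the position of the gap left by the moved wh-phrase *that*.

The guest that the committee will apologize to ___ kept quiet.

'that' functions as the object of the preposition 'to'. The gap is right after 'to'.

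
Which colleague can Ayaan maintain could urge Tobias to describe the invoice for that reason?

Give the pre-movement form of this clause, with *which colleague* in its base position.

Ayaan can maintain which colleague could urge Tobias to describe the invoice for that reason.

'which colleague' functions as the subject of the clause embedded under 'maintain'. It moves to the left edge, and the trace sits right after 'maintain':
Which colleague can Ayaan maintain ___ could urge Tobias to describe the invoice for that reason?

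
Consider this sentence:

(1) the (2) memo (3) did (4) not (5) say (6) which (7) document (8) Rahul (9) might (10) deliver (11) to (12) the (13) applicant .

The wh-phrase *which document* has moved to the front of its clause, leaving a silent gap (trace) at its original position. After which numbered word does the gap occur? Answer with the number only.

Pre-movement form: Rahul might deliver which document to the applicant.
The filler 'which document' is interpreted as the direct object of 'deliver'. It moves to the left edge, and the trace sits right after 'deliver':
The memo did not say which document Rahul might deliver ___ to the applicant.
'deliver' is word 10.

10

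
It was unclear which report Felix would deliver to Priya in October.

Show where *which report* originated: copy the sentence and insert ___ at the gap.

Pre-movement form: Felix would deliver which report to Priya in October.
'which report' functions as the direct object of 'deliver'. The gap is right after 'deliver'.

It was unclear which report Felix would deliver ___ to Priya in October.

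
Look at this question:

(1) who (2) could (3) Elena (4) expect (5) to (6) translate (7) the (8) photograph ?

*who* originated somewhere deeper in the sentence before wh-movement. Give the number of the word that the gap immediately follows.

4

Before movement: Elena could expect who to translate the photograph.
'who' is the direct object of 'expect'. It moves to the left edge, and the trace sits right after 'expect':
Who could Elena expect ___ to translate the photograph?
'expect' is word 4.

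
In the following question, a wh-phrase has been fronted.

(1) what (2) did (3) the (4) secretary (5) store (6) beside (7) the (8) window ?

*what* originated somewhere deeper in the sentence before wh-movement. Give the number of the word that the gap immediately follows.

Before movement: The secretary did store what beside the window.
'what' functions as the direct object of 'store'. It moves to the left edge, and the trace sits right after 'store':
What did the secretary store ___ beside the window?
'store' is word 5.

5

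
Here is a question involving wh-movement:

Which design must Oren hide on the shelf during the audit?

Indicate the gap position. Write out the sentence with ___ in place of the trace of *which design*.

In situ: Oren must hide which design on the shelf during the audit.
The filler 'which design' is interpreted as the direct object of 'hide'. The gap is right after 'hide'.

Which design must Oren hide ___ on the shelf during the audit?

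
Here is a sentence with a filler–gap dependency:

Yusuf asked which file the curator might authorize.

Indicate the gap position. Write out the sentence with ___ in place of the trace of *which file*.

Yusuf asked which file the curator might authorize ___.

In situ: The curator might authorize which file.
'which file' functions as the direct object of 'authorize'. The gap is right after 'authorize'.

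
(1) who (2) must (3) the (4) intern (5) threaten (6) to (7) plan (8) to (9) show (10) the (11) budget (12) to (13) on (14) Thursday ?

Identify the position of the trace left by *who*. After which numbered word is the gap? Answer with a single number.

12

In situ: The intern must threaten to plan to show the budget to who on Thursday.
'who' is the object of the preposition 'to' (recipient of 'show'). Fronting leaves a gap immediately after 'to':
Who must the intern threaten to plan to show the budget to ___ on Thursday?
'to' is word 12.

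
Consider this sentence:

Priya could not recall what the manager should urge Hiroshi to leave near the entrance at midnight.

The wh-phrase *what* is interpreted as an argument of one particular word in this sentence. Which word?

Before movement: The manager should urge Hiroshi to leave what near the entrance at midnight.
The filler 'what' is interpreted as the direct object of 'leave'. Wh-movement fronts it, leaving a gap right after 'leave':
Priya could not recall what the manager should urge Hiroshi to leave ___ near the entrance at midnight.

leave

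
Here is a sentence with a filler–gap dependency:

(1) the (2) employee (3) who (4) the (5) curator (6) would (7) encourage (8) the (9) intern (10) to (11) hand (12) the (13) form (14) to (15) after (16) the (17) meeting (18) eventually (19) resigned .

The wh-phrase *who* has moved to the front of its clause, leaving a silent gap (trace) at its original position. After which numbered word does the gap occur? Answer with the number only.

14

'who' is the object of the preposition 'to' (recipient of 'hand'). Wh-movement fronts it, leaving a gap right after 'to':
The employee who the curator would encourage the intern to hand the form to ___ after the meeting eventually resigned.
'to' is word 14.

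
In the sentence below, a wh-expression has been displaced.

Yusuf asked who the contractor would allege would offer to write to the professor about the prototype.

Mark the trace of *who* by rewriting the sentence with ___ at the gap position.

Yusuf asked who the contractor would allege ___ would offer to write to the professor about the prototype.

In situ: The contractor would allege who would offer to write to the professor about the prototype.
The filler 'who' is interpreted as the subject of the clause embedded under 'allege'. The gap is right after 'allege'.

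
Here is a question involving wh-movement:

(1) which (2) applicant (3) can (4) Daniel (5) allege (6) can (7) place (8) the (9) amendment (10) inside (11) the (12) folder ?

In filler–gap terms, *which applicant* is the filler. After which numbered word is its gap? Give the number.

In situ: Daniel can allege which applicant can place the amendment inside the folder.
'which applicant' functions as the subject of the clause embedded under 'allege'. Wh-movement fronts it, leaving a gap right after 'allege':
Which applicant can Daniel allege ___ can place the amendment inside the folder?
'allege' is word 5.

5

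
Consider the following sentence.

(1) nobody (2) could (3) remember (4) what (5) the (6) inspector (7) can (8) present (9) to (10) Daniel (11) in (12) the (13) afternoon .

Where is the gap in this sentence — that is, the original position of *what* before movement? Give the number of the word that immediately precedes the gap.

8

Pre-movement form: The inspector can present what to Daniel in the afternoon.
The filler 'what' is interpreted as the direct object of 'present'. Fronting leaves a gap immediately after 'present':
Nobody could remember what the inspector can present ___ to Daniel in the afternoon.
'present' is word 8.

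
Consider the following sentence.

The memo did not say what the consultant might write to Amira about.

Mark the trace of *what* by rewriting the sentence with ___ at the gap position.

The memo did not say what the consultant might write to Amira about ___.

Before movement: The consultant might write to Amira about what.
'what' functions as the object of the preposition 'about'. The gap is right after 'about'.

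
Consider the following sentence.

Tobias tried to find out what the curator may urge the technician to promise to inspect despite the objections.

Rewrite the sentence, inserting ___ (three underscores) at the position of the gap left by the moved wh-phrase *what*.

Underlying clause: The curator may urge the technician to promise to inspect what despite the objections.
'what' functions as the direct object of 'inspect'. The gap is right after 'inspect'.

Tobias tried to find out what the curator may urge the technician to promise to inspect ___ despite the objections.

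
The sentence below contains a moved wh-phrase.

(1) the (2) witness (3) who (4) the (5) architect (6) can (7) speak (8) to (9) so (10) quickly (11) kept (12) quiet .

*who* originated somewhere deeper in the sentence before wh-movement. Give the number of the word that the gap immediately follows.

8

'who' is the object of the preposition 'to'. Fronting leaves a gap immediately after 'to':
The witness who the architect can speak to ___ so quickly kept quiet.
'to' is word 8.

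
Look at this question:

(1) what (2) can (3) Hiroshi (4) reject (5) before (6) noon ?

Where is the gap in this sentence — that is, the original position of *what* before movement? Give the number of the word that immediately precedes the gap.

4

Before movement: Hiroshi can reject what before noon.
The filler 'what' is interpreted as the direct object of 'reject'. Fronting leaves a gap immediately after 'reject':
What can Hiroshi reject ___ before noon?
'reject' is word 4.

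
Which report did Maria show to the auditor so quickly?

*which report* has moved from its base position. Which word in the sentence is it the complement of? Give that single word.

Pre-movement form: Maria did show which report to the auditor so quickly.
The filler 'which report' is interpreted as the direct object of 'show'. Wh-movement fronts it, leaving a gap right after 'show':
Which report did Maria show ___ to the auditor so quickly?

show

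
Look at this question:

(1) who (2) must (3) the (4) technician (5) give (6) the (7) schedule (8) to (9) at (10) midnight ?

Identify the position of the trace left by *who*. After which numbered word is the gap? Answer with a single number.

8

Pre-movement form: The technician must give the schedule to who at midnight.
The filler 'who' is interpreted as the object of the preposition 'to' (recipient of 'give'). Fronting leaves a gap immediately after 'to':
Who must the technician give the schedule to ___ at midnight?
'to' is word 8.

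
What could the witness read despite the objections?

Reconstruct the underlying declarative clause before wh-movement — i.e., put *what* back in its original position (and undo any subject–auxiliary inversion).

The witness could read what despite the objections.

The filler 'what' is interpreted as the direct object of 'read'. Wh-movement fronts it, leaving a gap right after 'read':
What could the witness read ___ despite the objections?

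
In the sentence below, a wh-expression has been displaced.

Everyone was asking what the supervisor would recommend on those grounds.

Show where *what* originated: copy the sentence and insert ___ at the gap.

Everyone was asking what the supervisor would recommend ___ on those grounds.

Underlying clause: The supervisor would recommend what on those grounds.
The filler 'what' is interpreted as the direct object of 'recommend'. The gap is right after 'recommend'.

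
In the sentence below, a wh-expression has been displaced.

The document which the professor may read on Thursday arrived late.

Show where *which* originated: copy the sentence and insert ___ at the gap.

'which' is the direct object of 'read'. The gap is right after 'read'.

The document which the professor may read ___ on Thursday arrived late.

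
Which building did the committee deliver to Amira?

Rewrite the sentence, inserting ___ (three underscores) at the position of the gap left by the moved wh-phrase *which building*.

Which building did the committee deliver ___ to Amira?

Pre-movement form: The committee did deliver which building to Amira.
'which building' functions as the direct object of 'deliver'. The gap is right after 'deliver'.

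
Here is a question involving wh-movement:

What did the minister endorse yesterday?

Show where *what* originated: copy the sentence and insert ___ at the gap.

Underlying clause: The minister did endorse what yesterday.
'what' is the direct object of 'endorse'. The gap is right after 'endorse'.

What did the minister endorse ___ yesterday?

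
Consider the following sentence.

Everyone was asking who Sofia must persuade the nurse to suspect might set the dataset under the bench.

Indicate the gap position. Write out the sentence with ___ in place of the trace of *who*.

Everyone was asking who Sofia must persuade the nurse to suspect ___ might set the dataset under the bench.

Pre-movement form: Sofia must persuade the nurse to suspect who might set the dataset under the bench.
'who' is the subject of the clause embedded under 'suspect'. The gap is right after 'suspect'.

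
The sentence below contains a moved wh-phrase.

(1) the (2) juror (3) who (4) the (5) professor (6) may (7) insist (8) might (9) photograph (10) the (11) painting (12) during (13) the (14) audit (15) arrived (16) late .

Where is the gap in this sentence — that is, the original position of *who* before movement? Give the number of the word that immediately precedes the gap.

7

'who' is the subject of the clause embedded under 'insist'. Fronting leaves a gap immediately after 'insist':
The juror who the professor may insist ___ might photograph the painting during the audit arrived late.
'insist' is word 7.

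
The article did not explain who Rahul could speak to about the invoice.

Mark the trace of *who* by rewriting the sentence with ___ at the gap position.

The article did not explain who Rahul could speak to ___ about the invoice.

Pre-movement form: Rahul could speak to who about the invoice.
'who' functions as the object of the preposition 'to'. The gap is right after 'to'.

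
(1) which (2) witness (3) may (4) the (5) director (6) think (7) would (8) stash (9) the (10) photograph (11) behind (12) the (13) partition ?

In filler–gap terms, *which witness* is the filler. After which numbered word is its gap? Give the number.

Pre-movement form: The director may think which witness would stash the photograph behind the partition.
'which witness' functions as the subject of the clause embedded under 'think'. It moves to the left edge, and the trace sits right after 'think':
Which witness may the director think ___ would stash the photograph behind the partition?
'think' is word 6.

6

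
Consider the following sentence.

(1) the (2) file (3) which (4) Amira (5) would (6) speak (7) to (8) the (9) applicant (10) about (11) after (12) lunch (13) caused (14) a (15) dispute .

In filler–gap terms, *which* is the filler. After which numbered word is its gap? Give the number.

'which' is the object of the preposition 'about'. It moves to the left edge, and the trace sits right after 'about':
The file which Amira would speak to the applicant about ___ after lunch caused a dispute.
'about' is word 10.

10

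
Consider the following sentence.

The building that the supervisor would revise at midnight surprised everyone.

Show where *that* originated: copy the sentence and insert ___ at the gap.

'that' is the direct object of 'revise'. The gap is right after 'revise'.

The building that the supervisor would revise ___ at midnight surprised everyone.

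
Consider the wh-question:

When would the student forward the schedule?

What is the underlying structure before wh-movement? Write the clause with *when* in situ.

The filler 'when' is interpreted as the temporal adjunct. Fronting leaves a gap immediately after 'schedule':
When would the student forward the schedule ___?

The student would forward the schedule when.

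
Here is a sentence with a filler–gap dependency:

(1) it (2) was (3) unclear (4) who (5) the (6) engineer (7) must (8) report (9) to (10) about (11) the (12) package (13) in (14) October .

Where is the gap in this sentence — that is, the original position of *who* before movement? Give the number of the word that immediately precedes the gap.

9

Underlying clause: The engineer must report to who about the package in October.
'who' is the object of the preposition 'to'. Wh-movement fronts it, leaving a gap right after 'to':
It was unclear who the engineer must report to ___ about the package in October.
'to' is word 9.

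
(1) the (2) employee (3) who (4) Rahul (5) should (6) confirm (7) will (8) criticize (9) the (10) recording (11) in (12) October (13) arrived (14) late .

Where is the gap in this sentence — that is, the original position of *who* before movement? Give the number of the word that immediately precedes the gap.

'who' is the subject of the clause embedded under 'confirm'. Wh-movement fronts it, leaving a gap right after 'confirm':
The employee who Rahul should confirm ___ will criticize the recording in October arrived late.
'confirm' is word 6.

6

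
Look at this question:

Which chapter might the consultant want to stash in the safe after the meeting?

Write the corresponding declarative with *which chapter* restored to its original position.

'which chapter' is the direct object of 'stash'. Wh-movement fronts it, leaving a gap right after 'stash':
Which chapter might the consultant want to stash ___ in the safe after the meeting?

The consultant might want to stash which chapter in the safe after the meeting.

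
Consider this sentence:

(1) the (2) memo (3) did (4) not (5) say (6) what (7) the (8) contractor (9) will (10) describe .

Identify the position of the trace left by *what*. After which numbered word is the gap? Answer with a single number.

10

In situ: The contractor will describe what.
The filler 'what' is interpreted as the direct object of 'describe'. It moves to the left edge, and the trace sits right after 'describe':
The memo did not say what the contractor will describe ___.
'describe' is word 10.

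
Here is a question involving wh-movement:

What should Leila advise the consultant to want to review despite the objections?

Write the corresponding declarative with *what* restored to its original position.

The filler 'what' is interpreted as the direct object of 'review'. Fronting leaves a gap immediately after 'review':
What should Leila advise the consultant to want to review ___ despite the objections?

Leila should advise the consultant to want to review what despite the objections.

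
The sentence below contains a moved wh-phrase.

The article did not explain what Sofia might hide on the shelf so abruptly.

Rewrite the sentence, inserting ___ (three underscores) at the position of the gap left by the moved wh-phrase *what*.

Pre-movement form: Sofia might hide what on the shelf so abruptly.
'what' is the direct object of 'hide'. The gap is right after 'hide'.

The article did not explain what Sofia might hide ___ on the shelf so abruptly.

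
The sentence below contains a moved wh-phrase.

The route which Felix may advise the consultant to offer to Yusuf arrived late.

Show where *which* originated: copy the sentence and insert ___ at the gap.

'which' is the direct object of 'offer'. The gap is right after 'offer'.

The route which Felix may advise the consultant to offer ___ to Yusuf arrived late.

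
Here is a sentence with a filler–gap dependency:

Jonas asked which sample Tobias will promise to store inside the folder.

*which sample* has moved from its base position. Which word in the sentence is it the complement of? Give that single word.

Pre-movement form: Tobias will promise to store which sample inside the folder.
'which sample' is the direct object of 'store'. Fronting leaves a gap immediately after 'store':
Jonas asked which sample Tobias will promise to store ___ inside the folder.

store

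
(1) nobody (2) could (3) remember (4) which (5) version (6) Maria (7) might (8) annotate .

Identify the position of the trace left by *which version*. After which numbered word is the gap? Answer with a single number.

Before movement: Maria might annotate which version.
'which version' is the direct object of 'annotate'. Wh-movement fronts it, leaving a gap right after 'annotate':
Nobody could remember which version Maria might annotate ___.
'annotate' is word 8.

8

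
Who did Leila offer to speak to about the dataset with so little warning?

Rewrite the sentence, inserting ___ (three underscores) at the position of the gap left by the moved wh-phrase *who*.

Who did Leila offer to speak to ___ about the dataset with so little warning?

Underlying clause: Leila did offer to speak to who about the dataset with so little warning.
'who' functions as the object of the preposition 'to'. The gap is right after 'to'.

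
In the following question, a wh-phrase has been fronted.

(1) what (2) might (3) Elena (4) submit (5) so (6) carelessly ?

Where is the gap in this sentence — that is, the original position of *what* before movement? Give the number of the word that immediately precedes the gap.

Underlying clause: Elena might submit what so carelessly.
'what' is the direct object of 'submit'. It moves to the left edge, and the trace sits right after 'submit':
What might Elena submit ___ so carelessly?
'submit' is word 4.

4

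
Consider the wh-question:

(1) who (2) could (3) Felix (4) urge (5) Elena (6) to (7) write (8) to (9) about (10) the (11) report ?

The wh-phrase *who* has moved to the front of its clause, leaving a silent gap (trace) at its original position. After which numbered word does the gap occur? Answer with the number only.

8

Underlying clause: Felix could urge Elena to write to who about the report.
'who' functions as the object of the preposition 'to'. Fronting leaves a gap immediately after 'to':
Who could Felix urge Elena to write to ___ about the report?
'to' is word 8.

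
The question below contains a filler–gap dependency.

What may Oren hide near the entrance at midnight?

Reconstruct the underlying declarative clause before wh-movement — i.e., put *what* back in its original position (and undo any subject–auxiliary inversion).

Oren may hide what near the entrance at midnight.

'what' functions as the direct object of 'hide'. Wh-movement fronts it, leaving a gap right after 'hide':
What may Oren hide ___ near the entrance at midnight?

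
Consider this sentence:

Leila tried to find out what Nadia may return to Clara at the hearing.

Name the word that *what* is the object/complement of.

return

In situ: Nadia may return what to Clara at the hearing.
'what' functions as the direct object of 'return'. Fronting leaves a gap immediately after 'return':
Leila tried to find out what Nadia may return ___ to Clara at the hearing.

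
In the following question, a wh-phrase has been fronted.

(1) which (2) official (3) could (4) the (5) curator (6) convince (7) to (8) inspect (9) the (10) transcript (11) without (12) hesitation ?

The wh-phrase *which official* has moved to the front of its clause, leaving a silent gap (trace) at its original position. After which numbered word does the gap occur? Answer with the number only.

6

In situ: The curator could convince which official to inspect the transcript without hesitation.
'which official' is the direct object of 'convince'. Wh-movement fronts it, leaving a gap right after 'convince':
Which official could the curator convince ___ to inspect the transcript without hesitation?
'convince' is word 6.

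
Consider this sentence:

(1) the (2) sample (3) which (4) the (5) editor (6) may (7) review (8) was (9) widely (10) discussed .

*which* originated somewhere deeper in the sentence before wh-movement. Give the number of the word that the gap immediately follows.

7

'which' functions as the direct object of 'review'. Wh-movement fronts it, leaving a gap right after 'review':
The sample which the editor may review ___ was widely discussed.
'review' is word 7.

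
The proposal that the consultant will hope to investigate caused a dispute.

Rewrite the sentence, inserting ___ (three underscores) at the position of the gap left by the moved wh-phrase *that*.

The proposal that the consultant will hope to investigate ___ caused a dispute.

'that' is the direct object of 'investigate'. The gap is right after 'investigate'.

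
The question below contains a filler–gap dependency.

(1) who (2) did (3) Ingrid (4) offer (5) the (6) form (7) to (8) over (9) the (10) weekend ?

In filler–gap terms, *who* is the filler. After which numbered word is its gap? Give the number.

Underlying clause: Ingrid did offer the form to who over the weekend.
'who' functions as the object of the preposition 'to' (recipient of 'offer'). Wh-movement fronts it, leaving a gap right after 'to':
Who did Ingrid offer the form to ___ over the weekend?
'to' is word 7.

7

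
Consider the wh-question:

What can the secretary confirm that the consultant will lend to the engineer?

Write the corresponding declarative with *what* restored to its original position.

The secretary can confirm that the consultant will lend what to the engineer.

'what' functions as the direct object of 'lend'. Fronting leaves a gap immediately after 'lend':
What can the secretary confirm that the consultant will lend ___ to the engineer?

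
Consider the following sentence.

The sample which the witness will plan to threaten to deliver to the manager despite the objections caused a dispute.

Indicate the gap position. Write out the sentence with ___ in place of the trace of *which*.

The filler 'which' is interpreted as the direct object of 'deliver'. The gap is right after 'deliver'.

The sample which the witness will plan to threaten to deliver ___ to the manager despite the objections caused a dispute.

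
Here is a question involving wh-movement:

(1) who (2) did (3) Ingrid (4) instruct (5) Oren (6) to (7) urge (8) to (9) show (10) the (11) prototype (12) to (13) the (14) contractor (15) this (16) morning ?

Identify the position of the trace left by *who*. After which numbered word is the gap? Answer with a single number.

Underlying clause: Ingrid did instruct Oren to urge who to show the prototype to the contractor this morning.
'who' functions as the direct object of 'urge'. Fronting leaves a gap immediately after 'urge':
Who did Ingrid instruct Oren to urge ___ to show the prototype to the contractor this morning?
'urge' is word 7.

7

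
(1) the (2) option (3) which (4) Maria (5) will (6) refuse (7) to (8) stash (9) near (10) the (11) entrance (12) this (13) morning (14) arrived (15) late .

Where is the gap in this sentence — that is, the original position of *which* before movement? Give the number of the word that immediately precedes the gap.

8

The filler 'which' is interpreted as the direct object of 'stash'. Wh-movement fronts it, leaving a gap right after 'stash':
The option which Maria will refuse to stash ___ near the entrance this morning arrived late.
'stash' is word 8.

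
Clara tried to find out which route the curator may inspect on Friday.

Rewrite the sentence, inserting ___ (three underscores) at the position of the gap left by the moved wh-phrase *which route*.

Clara tried to find out which route the curator may inspect ___ on Friday.

Pre-movement form: The curator may inspect which route on Friday.
'which route' functions as the direct object of 'inspect'. The gap is right after 'inspect'.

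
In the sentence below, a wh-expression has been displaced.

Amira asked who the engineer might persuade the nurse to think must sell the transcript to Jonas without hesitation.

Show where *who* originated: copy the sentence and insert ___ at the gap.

Amira asked who the engineer might persuade the nurse to think ___ must sell the transcript to Jonas without hesitation.

Pre-movement form: The engineer might persuade the nurse to think who must sell the transcript to Jonas without hesitation.
'who' functions as the subject of the clause embedded under 'think'. The gap is right after 'think'.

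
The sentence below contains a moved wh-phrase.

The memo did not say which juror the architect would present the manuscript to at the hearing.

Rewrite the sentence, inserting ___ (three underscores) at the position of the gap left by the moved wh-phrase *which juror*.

The memo did not say which juror the architect would present the manuscript to ___ at the hearing.

Underlying clause: The architect would present the manuscript to which juror at the hearing.
The filler 'which juror' is interpreted as the object of the preposition 'to' (recipient of 'present'). The gap is right after 'to'.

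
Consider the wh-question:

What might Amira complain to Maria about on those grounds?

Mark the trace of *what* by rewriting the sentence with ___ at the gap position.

Pre-movement form: Amira might complain to Maria about what on those grounds.
The filler 'what' is interpreted as the object of the preposition 'about'. The gap is right after 'about'.

What might Amira complain to Maria about ___ on those grounds?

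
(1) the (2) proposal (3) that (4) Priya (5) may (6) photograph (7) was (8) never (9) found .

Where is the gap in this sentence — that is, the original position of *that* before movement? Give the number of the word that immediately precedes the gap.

'that' is the direct object of 'photograph'. Wh-movement fronts it, leaving a gap right after 'photograph':
The proposal that Priya may photograph ___ was never found.
'photograph' is word 6.

6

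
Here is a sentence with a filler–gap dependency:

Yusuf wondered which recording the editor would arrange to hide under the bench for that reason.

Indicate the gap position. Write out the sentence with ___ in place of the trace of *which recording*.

Underlying clause: The editor would arrange to hide which recording under the bench for that reason.
'which recording' functions as the direct object of 'hide'. The gap is right after 'hide'.

Yusuf wondered which recording the editor would arrange to hide ___ under the bench for that reason.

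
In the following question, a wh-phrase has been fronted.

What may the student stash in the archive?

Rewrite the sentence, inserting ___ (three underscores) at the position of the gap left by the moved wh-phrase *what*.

Before movement: The student may stash what in the archive.
'what' is the direct object of 'stash'. The gap is right after 'stash'.

What may the student stash ___ in the archive?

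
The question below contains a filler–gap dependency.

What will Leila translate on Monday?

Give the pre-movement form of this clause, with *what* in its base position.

Leila will translate what on Monday.

The filler 'what' is interpreted as the direct object of 'translate'. Fronting leaves a gap immediately after 'translate':
What will Leila translate ___ on Monday?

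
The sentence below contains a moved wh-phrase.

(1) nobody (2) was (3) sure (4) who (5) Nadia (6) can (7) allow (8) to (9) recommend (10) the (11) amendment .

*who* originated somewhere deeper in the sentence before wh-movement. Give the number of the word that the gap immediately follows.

Before movement: Nadia can allow who to recommend the amendment.
'who' is the direct object of 'allow'. It moves to the left edge, and the trace sits right after 'allow':
Nobody was sure who Nadia can allow ___ to recommend the amendment.
'allow' is word 7.

7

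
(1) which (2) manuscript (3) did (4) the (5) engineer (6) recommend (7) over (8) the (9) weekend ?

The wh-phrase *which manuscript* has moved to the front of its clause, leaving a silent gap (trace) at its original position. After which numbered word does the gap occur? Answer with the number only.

In situ: The engineer did recommend which manuscript over the weekend.
'which manuscript' functions as the direct object of 'recommend'. It moves to the left edge, and the trace sits right after 'recommend':
Which manuscript did the engineer recommend ___ over the weekend?
'recommend' is word 6.

6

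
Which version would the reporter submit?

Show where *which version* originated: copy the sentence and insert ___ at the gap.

Underlying clause: The reporter would submit which version.
'which version' functions as the direct object of 'submit'. The gap is right after 'submit'.

Which version would the reporter submit ___?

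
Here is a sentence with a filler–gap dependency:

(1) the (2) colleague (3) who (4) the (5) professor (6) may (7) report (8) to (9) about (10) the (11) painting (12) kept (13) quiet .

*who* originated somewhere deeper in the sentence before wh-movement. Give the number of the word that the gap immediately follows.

The filler 'who' is interpreted as the object of the preposition 'to'. Wh-movement fronts it, leaving a gap right after 'to':
The colleague who the professor may report to ___ about the painting kept quiet.
'to' is word 8.

8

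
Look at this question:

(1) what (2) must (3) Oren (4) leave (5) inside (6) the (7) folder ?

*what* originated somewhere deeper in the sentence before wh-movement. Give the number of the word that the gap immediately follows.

Pre-movement form: Oren must leave what inside the folder.
'what' functions as the direct object of 'leave'. Wh-movement fronts it, leaving a gap right after 'leave':
What must Oren leave ___ inside the folder?
'leave' is word 4.

4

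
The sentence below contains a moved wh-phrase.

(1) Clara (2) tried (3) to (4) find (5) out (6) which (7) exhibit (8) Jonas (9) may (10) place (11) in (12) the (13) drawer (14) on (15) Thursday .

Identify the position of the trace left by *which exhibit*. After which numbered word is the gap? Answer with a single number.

10

Underlying clause: Jonas may place which exhibit in the drawer on Thursday.
'which exhibit' functions as the direct object of 'place'. Wh-movement fronts it, leaving a gap right after 'place':
Clara tried to find out which exhibit Jonas may place ___ in the drawer on Thursday.
'place' is word 10.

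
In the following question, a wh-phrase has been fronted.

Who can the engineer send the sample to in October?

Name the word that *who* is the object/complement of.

to

Pre-movement form: The engineer can send the sample to who in October.
The filler 'who' is interpreted as the object of the preposition 'to' (recipient of 'send'). Fronting leaves a gap immediately after 'to':
Who can the engineer send the sample to ___ in October?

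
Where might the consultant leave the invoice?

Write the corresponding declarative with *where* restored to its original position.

'where' is the locative complement of 'leave'. Wh-movement fronts it, leaving a gap right after 'invoice':
Where might the consultant leave the invoice ___?

The consultant might leave the invoice where.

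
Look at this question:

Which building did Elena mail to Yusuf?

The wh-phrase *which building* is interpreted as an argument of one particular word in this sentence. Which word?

In situ: Elena did mail which building to Yusuf.
'which building' functions as the direct object of 'mail'. It moves to the left edge, and the trace sits right after 'mail':
Which building did Elena mail ___ to Yusuf?

mail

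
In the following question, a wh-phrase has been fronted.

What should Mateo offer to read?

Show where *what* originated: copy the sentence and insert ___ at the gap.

What should Mateo offer to read ___?

Before movement: Mateo should offer to read what.
'what' functions as the direct object of 'read'. The gap is right after 'read'.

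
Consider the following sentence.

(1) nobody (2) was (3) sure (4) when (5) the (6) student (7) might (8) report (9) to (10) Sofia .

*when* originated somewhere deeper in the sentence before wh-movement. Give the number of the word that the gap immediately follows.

10

Before movement: The student might report to Sofia when.
'when' functions as the temporal adjunct. Wh-movement fronts it, leaving a gap right after 'Sofia':
Nobody was sure when the student might report to Sofia ___.
'Sofia' is word 10.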